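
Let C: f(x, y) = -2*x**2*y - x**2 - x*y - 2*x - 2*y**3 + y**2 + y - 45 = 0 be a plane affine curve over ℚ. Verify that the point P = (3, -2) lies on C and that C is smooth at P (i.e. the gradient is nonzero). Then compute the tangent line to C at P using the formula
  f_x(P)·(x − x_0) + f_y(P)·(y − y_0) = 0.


Tangent line at P: 18*x - 48*y - 150 = 0.

Step 1: f(3, -2) = 0, so P lies on C.
Step 2: partial derivatives
  f_x(x, y) = -4*x*y - 2*x - y - 2, f_y(x, y) = -2*x**2 - x - 6*y**2 + 2*y + 1.
  f_x(P) = 18, f_y(P) = -48 (gradient nonzero, so P is smooth).
Step 3: tangent line at P: 18·(x − 3) + -48·(y − -2) = 0.
Expanding: 18*x - 48*y - 150 = 0.


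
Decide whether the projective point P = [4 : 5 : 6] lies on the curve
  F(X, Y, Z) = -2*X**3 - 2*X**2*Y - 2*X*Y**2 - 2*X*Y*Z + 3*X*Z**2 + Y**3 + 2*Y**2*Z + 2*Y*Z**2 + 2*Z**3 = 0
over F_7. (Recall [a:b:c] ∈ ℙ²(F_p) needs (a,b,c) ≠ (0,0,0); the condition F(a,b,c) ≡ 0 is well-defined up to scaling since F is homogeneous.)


F(4,5,6) ≡ 4 (mod 7); P is NOT on the curve.

Evaluate F(4, 5, 6) term-by-term (mod 7).
  -2*X**3 ↦ -2·64·1·1 = -128
  -2*X**2*Y ↦ -2·16·5·1 = -160
  -2*X*Y**2 ↦ -2·4·25·1 = -200
  -2*X*Y*Z ↦ -2·4·5·6 = -240
  3*X*Z**2 ↦ 3·4·1·36 = 432
  Y**3 ↦ 1·1·125·1 = 125
  2*Y**2*Z ↦ 2·1·25·6 = 300
  2*Y*Z**2 ↦ 2·1·5·36 = 360
  2*Z**3 ↦ 2·1·1·216 = 432
Sum: F(4, 5, 6) = (-128) + (-160) + (-200) + (-240) + (432) + (125) + (300) + (360) + (432) = 921.
Reducing mod 7: 921 ≡ 4 (mod 7).
Since F(a, b, c) ≡ 4 ≠ 0 (mod 7), P does NOT lie on the curve.


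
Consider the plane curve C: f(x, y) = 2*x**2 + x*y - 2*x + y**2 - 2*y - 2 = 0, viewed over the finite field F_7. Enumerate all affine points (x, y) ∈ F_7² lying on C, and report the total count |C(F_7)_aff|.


Affine F_7-points: {(1, 2), (1, 6), (4, 6), (5, 1), (5, 3), (6, 1), (6, 2)}; count = 7.

For each of the 49 pairs (x, y) ∈ F_7², evaluate f(x, y) mod 7. Record the zeros.
  x = 0: [0↦5, 1↦4, 2↦5, 3↦1, 4↦6, 5↦6, 6↦1]  zeros at y ∈ ∅
  x = 1: [0↦5, 1↦5, 2↦0, 3↦4, 4↦3, 5↦4, 6↦0]  zeros at y ∈ {2, 6}
  x = 2: [0↦2, 1↦3, 2↦6, 3↦4, 4↦4, 5↦6, 6↦3]  zeros at y ∈ ∅
  x = 3: [0↦3, 1↦5, 2↦2, 3↦1, 4↦2, 5↦5, 6↦3]  zeros at y ∈ ∅
  x = 4: [0↦1, 1↦4, 2↦2, 3↦2, 4↦4, 5↦1, 6↦0]  zeros at y ∈ {6}
  x = 5: [0↦3, 1↦0, 2↦6, 3↦0, 4↦3, 5↦1, 6↦1]  zeros at y ∈ {1, 3}
  x = 6: [0↦2, 1↦0, 2↦0, 3↦2, 4↦6, 5↦5, 6↦6]  zeros at y ∈ {1, 2}
Collecting zeros: affine points = {(1, 2), (1, 6), (4, 6), (5, 1), (5, 3), (6, 1), (6, 2)}.
Total count |C(F_7)_aff| = 7.


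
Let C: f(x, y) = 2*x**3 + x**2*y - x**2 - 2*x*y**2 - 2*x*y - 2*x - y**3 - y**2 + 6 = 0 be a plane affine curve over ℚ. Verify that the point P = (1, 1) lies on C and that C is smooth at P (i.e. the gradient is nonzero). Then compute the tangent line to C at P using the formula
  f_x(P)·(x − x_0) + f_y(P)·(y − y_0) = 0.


Tangent line at P: 10 - 10*y = 0.

Step 1: f(1, 1) = 0, so P lies on C.
Step 2: partial derivatives
  f_x(x, y) = 6*x**2 + 2*x*y - 2*x - 2*y**2 - 2*y - 2, f_y(x, y) = x**2 - 4*x*y - 2*x - 3*y**2 - 2*y.
  f_x(P) = 0, f_y(P) = -10 (gradient nonzero, so P is smooth).
Step 3: tangent line at P: 0·(x − 1) + -10·(y − 1) = 0.
Expanding: 10 - 10*y = 0.


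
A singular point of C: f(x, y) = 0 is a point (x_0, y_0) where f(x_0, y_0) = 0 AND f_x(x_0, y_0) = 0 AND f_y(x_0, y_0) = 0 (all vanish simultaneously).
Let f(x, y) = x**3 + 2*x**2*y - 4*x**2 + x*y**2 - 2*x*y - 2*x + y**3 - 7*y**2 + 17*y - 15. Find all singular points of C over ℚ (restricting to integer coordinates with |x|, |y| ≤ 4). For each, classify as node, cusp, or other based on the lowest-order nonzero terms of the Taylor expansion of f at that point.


Singular points: {(-1, 3)}; classification: node.

Compute partial derivatives:
  f_x = 3*x**2 + 4*x*y - 8*x + y**2 - 2*y - 2.
  f_y = 2*x**2 + 2*x*y - 2*x + 3*y**2 - 14*y + 17.
Scan x_0 ∈ {−4, ..., 4}. For each x_0, f_y(x_0, y) is a polynomial in y; find its integer roots y ∈ {−4, ..., 4}, then test f_x and f at those candidates.
  x = -4: f_y(-4, y) = 3*y**2 - 22*y + 57; no integer root y with |y| ≤ 4.
  x = -3: f_y(-3, y) = 3*y**2 - 20*y + 41; no integer root y with |y| ≤ 4.
  x = -2: f_y(-2, y) = 3*y**2 - 18*y + 29; no integer root y with |y| ≤ 4.
  x = -1: f_y(-1, y) = 3*y**2 - 16*y + 21; vanishes at y ∈ {3}. (-1, 3): f_x = 0, f = 0 — SINGULAR.
  x = 0: f_y(0, y) = 3*y**2 - 14*y + 17; no integer root y with |y| ≤ 4.
  x = 1: f_y(1, y) = 3*y**2 - 12*y + 17; no integer root y with |y| ≤ 4.
  x = 2: f_y(2, y) = 3*y**2 - 10*y + 21; no integer root y with |y| ≤ 4.
  x = 3: f_y(3, y) = 3*y**2 - 8*y + 29; no integer root y with |y| ≤ 4.
  x = 4: f_y(4, y) = 3*y**2 - 6*y + 41; no integer root y with |y| ≤ 4.
Only singular point on the grid: (-1, 3).
Classify: substitute x = -1 + u, y = 3 + v and expand: f = u**3 + 2*u**2*v - u**2 + u*v**2 + v**3 + v**2.
No constant or linear terms (consistent with a singular point). Quadratic part: -u**2 + v**2. Cubic part: u**3 + 2*u**2*v + u*v**2 + v**3.
The quadratic part v**2 - u**2 = (v − u)(v + u) splits into two distinct linear factors, so there are two distinct tangent lines y − 3 = ±(x − -1) — this is a node (ordinary double point).
Classification: node.


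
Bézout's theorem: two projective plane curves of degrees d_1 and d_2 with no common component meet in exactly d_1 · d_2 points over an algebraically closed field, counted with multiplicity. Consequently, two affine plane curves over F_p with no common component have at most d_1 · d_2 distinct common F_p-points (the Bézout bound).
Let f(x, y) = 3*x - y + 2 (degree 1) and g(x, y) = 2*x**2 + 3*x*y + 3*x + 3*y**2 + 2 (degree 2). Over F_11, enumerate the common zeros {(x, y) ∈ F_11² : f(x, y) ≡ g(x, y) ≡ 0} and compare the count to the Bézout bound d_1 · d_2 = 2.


Common zeros: ∅; count = 0; Bézout bound = 2.

deg(f) = 1, deg(g) = 2, so Bézout bound = 2.
Scan x ∈ F_11. For each x, list the y ∈ F_11 with f(x, y) ≡ 0 and those with g(x, y) ≡ 0 (mod 11); the common zeros in that column are the intersection.
  x = 0: f ≡ 0 at y ∈ {2}; g ≡ 0 at y ∈ {5, 6}; common: ∅.
  x = 1: f ≡ 0 at y ∈ {5}; g ≡ 0 at y ∈ ∅; common: ∅.
  x = 2: f ≡ 0 at y ∈ {8}; g ≡ 0 at y ∈ {4, 5}; common: ∅.
  x = 3: f ≡ 0 at y ∈ {0}; g ≡ 0 at y ∈ ∅; common: ∅.
  x = 4: f ≡ 0 at y ∈ {3}; g ≡ 0 at y ∈ ∅; common: ∅.
  x = 5: f ≡ 0 at y ∈ {6}; g ≡ 0 at y ∈ {7, 10}; common: ∅.
  x = 6: f ≡ 0 at y ∈ {9}; g ≡ 0 at y ∈ {6, 10}; common: ∅.
  x = 7: f ≡ 0 at y ∈ {1}; g ≡ 0 at y ∈ {0, 4}; common: ∅.
  x = 8: f ≡ 0 at y ∈ {4}; g ≡ 0 at y ∈ {0, 3}; common: ∅.
  x = 9: f ≡ 0 at y ∈ {7}; g ≡ 0 at y ∈ ∅; common: ∅.
  x = 10: f ≡ 0 at y ∈ {10}; g ≡ 0 at y ∈ ∅; common: ∅.
Collecting: common zeros = ∅, so the count is 0.
Comparison with the Bézout bound: 0 ≤ 2 = deg(f)·deg(g), as expected for curves with no common component (the affine F_11-count falls short of the bound because intersections may lie at infinity, over extension fields, or carry multiplicity).


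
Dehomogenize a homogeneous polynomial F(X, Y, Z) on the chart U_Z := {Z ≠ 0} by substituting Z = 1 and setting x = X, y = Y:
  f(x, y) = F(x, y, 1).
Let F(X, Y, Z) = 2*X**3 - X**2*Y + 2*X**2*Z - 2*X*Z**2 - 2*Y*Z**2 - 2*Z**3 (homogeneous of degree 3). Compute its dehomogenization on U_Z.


f(x, y) = 2*x**3 - x**2*y + 2*x**2 - 2*x - 2*y - 2

On U_Z we set Z = 1. Each monomial c·X^i·Y^j·Z^k in F becomes c·x^i·y^j·1^k = c·x^i·y^j.
Substituting Z = 1: F(X, Y, 1) = 2*x**3 - x**2*y + 2*x**2 - 2*x - 2*y - 2.
Note: deg(f) ≤ deg(F) = 3; strict inequality happens when F is divisible by Z (lost terms).


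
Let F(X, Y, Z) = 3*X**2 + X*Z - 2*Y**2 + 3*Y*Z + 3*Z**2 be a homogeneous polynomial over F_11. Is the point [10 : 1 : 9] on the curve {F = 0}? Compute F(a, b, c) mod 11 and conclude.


F(10,1,9) ≡ 9 (mod 11); P is NOT on the curve.

Evaluate F(10, 1, 9) term-by-term (mod 11).
  3*X**2 ↦ 3·100·1·1 = 300
  X*Z ↦ 1·10·1·9 = 90
  -2*Y**2 ↦ -2·1·1·1 = -2
  3*Y*Z ↦ 3·1·1·9 = 27
  3*Z**2 ↦ 3·1·1·81 = 243
Sum: F(10, 1, 9) = (300) + (90) + (-2) + (27) + (243) = 658.
Reducing mod 11: 658 ≡ 9 (mod 11).
Since F(a, b, c) ≡ 9 ≠ 0 (mod 11), P does NOT lie on the curve.


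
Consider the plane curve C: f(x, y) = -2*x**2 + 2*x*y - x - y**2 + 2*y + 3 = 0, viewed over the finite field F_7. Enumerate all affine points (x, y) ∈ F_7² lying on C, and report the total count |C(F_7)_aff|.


Affine F_7-points: {(0, 3), (0, 6), (1, 0), (1, 4), (2, 0), (2, 6), (6, 3), (6, 4)}; count = 8.

For each of the 49 pairs (x, y) ∈ F_7², evaluate f(x, y) mod 7. Record the zeros.
  x = 0: [0↦3, 1↦4, 2↦3, 3↦0, 4↦2, 5↦2, 6↦0]  zeros at y ∈ {3, 6}
  x = 1: [0↦0, 1↦3, 2↦4, 3↦3, 4↦0, 5↦2, 6↦2]  zeros at y ∈ {0, 4}
  x = 2: [0↦0, 1↦5, 2↦1, 3↦2, 4↦1, 5↦5, 6↦0]  zeros at y ∈ {0, 6}
  x = 3: [0↦3, 1↦3, 2↦1, 3↦4, 4↦5, 5↦4, 6↦1]  zeros at y ∈ ∅
  x = 4: [0↦2, 1↦4, 2↦4, 3↦2, 4↦5, 5↦6, 6↦5]  zeros at y ∈ ∅
  x = 5: [0↦4, 1↦1, 2↦3, 3↦3, 4↦1, 5↦4, 6↦5]  zeros at y ∈ ∅
  x = 6: [0↦2, 1↦1, 2↦5, 3↦0, 4↦0, 5↦5, 6↦1]  zeros at y ∈ {3, 4}
Collecting zeros: affine points = {(0, 3), (0, 6), (1, 0), (1, 4), (2, 0), (2, 6), (6, 3), (6, 4)}.
Total count |C(F_7)_aff| = 8.


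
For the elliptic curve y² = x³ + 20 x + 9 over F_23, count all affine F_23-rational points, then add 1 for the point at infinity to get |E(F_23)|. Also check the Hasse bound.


Affine points = {(0, 3), (0, 20), (3, 2), (3, 21), (5, 2), (5, 21), (6, 0), (7, 3), (7, 20), (10, 6), (10, 17), (15, 2), (15, 21), (16, 3), (16, 20), (17, 8), (17, 15), (19, 7), (19, 16)}; affine count = 19; |E(F_23)| = 20.

Discriminant check: Δ ∝ 4a³ + 27b² = 4·20³ + 27·9² = 4·8000 + 27·81 ≡ 9 (mod 23). Nonzero ⇒ E is nonsingular.
For each x ∈ F_23, compute rhs = x³ + 20·x + 9 mod 23, then count y ∈ F_23 with y² ≡ rhs.
  x = 0: rhs = 9, matching y values: 3, 20 (2 points).
  x = 1: rhs = 7, matching y values: none (0 points).
  x = 2: rhs = 11, matching y values: none (0 points).
  x = 3: rhs = 4, matching y values: 2, 21 (2 points).
  x = 4: rhs = 15, matching y values: none (0 points).
  x = 5: rhs = 4, matching y values: 2, 21 (2 points).
  x = 6: rhs = 0, matching y values: 0 (1 points).
  x = 7: rhs = 9, matching y values: 3, 20 (2 points).
  x = 8: rhs = 14, matching y values: none (0 points).
  x = 9: rhs = 21, matching y values: none (0 points).
  x = 10: rhs = 13, matching y values: 6, 17 (2 points).
  x = 11: rhs = 19, matching y values: none (0 points).
  x = 12: rhs = 22, matching y values: none (0 points).
  x = 13: rhs = 5, matching y values: none (0 points).
  x = 14: rhs = 20, matching y values: none (0 points).
  x = 15: rhs = 4, matching y values: 2, 21 (2 points).
  x = 16: rhs = 9, matching y values: 3, 20 (2 points).
  x = 17: rhs = 18, matching y values: 8, 15 (2 points).
  x = 18: rhs = 14, matching y values: none (0 points).
  x = 19: rhs = 3, matching y values: 7, 16 (2 points).
  x = 20: rhs = 14, matching y values: none (0 points).
  x = 21: rhs = 7, matching y values: none (0 points).
  x = 22: rhs = 11, matching y values: none (0 points).
Total affine count: 19.
Full point count |E(F_23)| = 19 + 1 = 20.
Hasse bound: |20 − (23+1)| = |-4| = 4 ≤ 2√23 ≈ 9.5917 ✓.


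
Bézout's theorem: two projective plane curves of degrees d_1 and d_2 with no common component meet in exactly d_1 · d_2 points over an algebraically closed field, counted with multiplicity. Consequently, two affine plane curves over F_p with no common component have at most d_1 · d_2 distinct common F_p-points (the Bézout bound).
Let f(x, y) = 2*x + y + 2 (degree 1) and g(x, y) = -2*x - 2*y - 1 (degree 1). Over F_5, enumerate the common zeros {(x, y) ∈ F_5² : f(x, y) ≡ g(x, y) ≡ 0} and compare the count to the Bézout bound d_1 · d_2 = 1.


Common zeros: {(1, 1)}; count = 1; Bézout bound = 1.

deg(f) = 1, deg(g) = 1, so Bézout bound = 1.
Scan x ∈ F_5. For each x, list the y ∈ F_5 with f(x, y) ≡ 0 and those with g(x, y) ≡ 0 (mod 5); the common zeros in that column are the intersection.
  x = 0: f ≡ 0 at y ∈ {3}; g ≡ 0 at y ∈ {2}; common: ∅.
  x = 1: f ≡ 0 at y ∈ {1}; g ≡ 0 at y ∈ {1}; common: {1}.
  x = 2: f ≡ 0 at y ∈ {4}; g ≡ 0 at y ∈ {0}; common: ∅.
  x = 3: f ≡ 0 at y ∈ {2}; g ≡ 0 at y ∈ {4}; common: ∅.
  x = 4: f ≡ 0 at y ∈ {0}; g ≡ 0 at y ∈ {3}; common: ∅.
Collecting: common zeros = {(1, 1)}, so the count is 1.
Comparison with the Bézout bound: 1 ≤ 1 = deg(f)·deg(g), as expected for curves with no common component (the bound is attained).


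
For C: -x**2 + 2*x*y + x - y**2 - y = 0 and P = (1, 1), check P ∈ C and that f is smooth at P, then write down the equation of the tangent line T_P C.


Tangent line at P: x - y = 0.

Step 1: f(1, 1) = 0, so P lies on C.
Step 2: partial derivatives
  f_x(x, y) = -2*x + 2*y + 1, f_y(x, y) = 2*x - 2*y - 1.
  f_x(P) = 1, f_y(P) = -1 (gradient nonzero, so P is smooth).
Step 3: tangent line at P: 1·(x − 1) + -1·(y − 1) = 0.
Expanding: x - y = 0.


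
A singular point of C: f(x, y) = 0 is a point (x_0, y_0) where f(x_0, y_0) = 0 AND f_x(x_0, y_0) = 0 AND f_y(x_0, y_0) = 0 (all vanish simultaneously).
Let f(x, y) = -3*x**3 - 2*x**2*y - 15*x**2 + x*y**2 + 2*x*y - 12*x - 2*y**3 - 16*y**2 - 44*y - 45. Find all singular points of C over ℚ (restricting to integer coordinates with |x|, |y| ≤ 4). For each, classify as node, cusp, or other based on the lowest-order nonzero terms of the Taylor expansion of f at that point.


Singular points: {(-1, -3)}; classification: cusp.

Compute partial derivatives:
  f_x = -9*x**2 - 4*x*y - 30*x + y**2 + 2*y - 12.
  f_y = -2*x**2 + 2*x*y + 2*x - 6*y**2 - 32*y - 44.
Scan x_0 ∈ {−4, ..., 4}. For each x_0, f_y(x_0, y) is a polynomial in y; find its integer roots y ∈ {−4, ..., 4}, then test f_x and f at those candidates.
  x = -4: f_y(-4, y) = -6*y**2 - 40*y - 84; no integer root y with |y| ≤ 4.
  x = -3: f_y(-3, y) = -6*y**2 - 38*y - 68; no integer root y with |y| ≤ 4.
  x = -2: f_y(-2, y) = -6*y**2 - 36*y - 56; no integer root y with |y| ≤ 4.
  x = -1: f_y(-1, y) = -6*y**2 - 34*y - 48; vanishes at y ∈ {-3}. (-1, -3): f_x = 0, f = 0 — SINGULAR.
  x = 0: f_y(0, y) = -6*y**2 - 32*y - 44; no integer root y with |y| ≤ 4.
  x = 1: f_y(1, y) = -6*y**2 - 30*y - 44; no integer root y with |y| ≤ 4.
  x = 2: f_y(2, y) = -6*y**2 - 28*y - 48; no integer root y with |y| ≤ 4.
  x = 3: f_y(3, y) = -6*y**2 - 26*y - 56; no integer root y with |y| ≤ 4.
  x = 4: f_y(4, y) = -6*y**2 - 24*y - 68; no integer root y with |y| ≤ 4.
Only singular point on the grid: (-1, -3).
Classify: substitute x = -1 + u, y = -3 + v and expand: f = -3*u**3 - 2*u**2*v + u*v**2 - 2*v**3 + v**2.
No constant or linear terms (consistent with a singular point). Quadratic part: v**2. Cubic part: -3*u**3 - 2*u**2*v + u*v**2 - 2*v**3.
The quadratic part v**2 is a perfect square, so there is a single (double) tangent line v = 0, i.e. y = -3. Restricting the cubic part to that line (v = 0) leaves -3*u**3 ≠ 0, so f is not divisible by v and the branch is v² ≈ 3*u**3 to lowest order — this is a cusp.
Classification: cusp.


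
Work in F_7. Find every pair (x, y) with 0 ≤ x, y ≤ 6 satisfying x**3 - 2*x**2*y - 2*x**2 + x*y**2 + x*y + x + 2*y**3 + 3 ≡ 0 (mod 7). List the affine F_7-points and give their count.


Affine F_7-points: {(1, 2), (1, 3), (1, 5), (4, 4), (6, 3)}; count = 5.

For each of the 49 pairs (x, y) ∈ F_7², evaluate f(x, y) mod 7. Record the zeros.
  x = 0: [0↦3, 1↦5, 2↦5, 3↦1, 4↦5, 5↦1, 6↦1]  zeros at y ∈ ∅
  x = 1: [0↦3, 1↦5, 2↦0, 3↦0, 4↦3, 5↦0, 6↦3]  zeros at y ∈ {2, 3, 5}
  x = 2: [0↦5, 1↦3, 2↦3, 3↦3, 4↦1, 5↦2, 6↦4]  zeros at y ∈ ∅
  x = 3: [0↦1, 1↦5, 2↦6, 3↦2, 4↦5, 5↦6, 6↦3]  zeros at y ∈ ∅
  x = 4: [0↦4, 1↦3, 2↦1, 3↦3, 4↦0, 5↦4, 6↦6]  zeros at y ∈ {4}
  x = 5: [0↦6, 1↦3, 2↦1, 3↦5, 4↦6, 5↦2, 6↦5]  zeros at y ∈ ∅
  x = 6: [0↦6, 1↦4, 2↦5, 3↦0, 4↦1, 5↦6, 6↦6]  zeros at y ∈ {3}
Collecting zeros: affine points = {(1, 2), (1, 3), (1, 5), (4, 4), (6, 3)}.
Total count |C(F_7)_aff| = 5.


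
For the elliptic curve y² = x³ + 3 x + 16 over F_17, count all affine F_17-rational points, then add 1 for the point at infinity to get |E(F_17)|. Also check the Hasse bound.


Affine points = {(0, 4), (0, 13), (2, 8), (2, 9), (3, 1), (3, 16), (8, 5), (8, 12), (10, 3), (10, 14), (13, 5), (13, 12), (15, 6), (15, 11)}; affine count = 14; |E(F_17)| = 15.

Discriminant check: Δ ∝ 4a³ + 27b² = 4·3³ + 27·16² = 4·27 + 27·256 ≡ 16 (mod 17). Nonzero ⇒ E is nonsingular.
For each x ∈ F_17, compute rhs = x³ + 3·x + 16 mod 17, then count y ∈ F_17 with y² ≡ rhs.
  x = 0: rhs = 16, matching y values: 4, 13 (2 points).
  x = 1: rhs = 3, matching y values: none (0 points).
  x = 2: rhs = 13, matching y values: 8, 9 (2 points).
  x = 3: rhs = 1, matching y values: 1, 16 (2 points).
  x = 4: rhs = 7, matching y values: none (0 points).
  x = 5: rhs = 3, matching y values: none (0 points).
  x = 6: rhs = 12, matching y values: none (0 points).
  x = 7: rhs = 6, matching y values: none (0 points).
  x = 8: rhs = 8, matching y values: 5, 12 (2 points).
  x = 9: rhs = 7, matching y values: none (0 points).
  x = 10: rhs = 9, matching y values: 3, 14 (2 points).
  x = 11: rhs = 3, matching y values: none (0 points).
  x = 12: rhs = 12, matching y values: none (0 points).
  x = 13: rhs = 8, matching y values: 5, 12 (2 points).
  x = 14: rhs = 14, matching y values: none (0 points).
  x = 15: rhs = 2, matching y values: 6, 11 (2 points).
  x = 16: rhs = 12, matching y values: none (0 points).
Total affine count: 14.
Full point count |E(F_17)| = 14 + 1 = 15.
Hasse bound: |15 − (17+1)| = |-3| = 3 ≤ 2√17 ≈ 8.2462 ✓.


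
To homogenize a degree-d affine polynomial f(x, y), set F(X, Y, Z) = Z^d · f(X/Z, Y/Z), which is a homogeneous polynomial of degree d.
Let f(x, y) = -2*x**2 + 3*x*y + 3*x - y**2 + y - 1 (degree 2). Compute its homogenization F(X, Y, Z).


F(X, Y, Z) = -2*X**2 + 3*X*Y + 3*X*Z - Y**2 + Y*Z - Z**2

deg(f) = 2.
Substitute x = X/Z, y = Y/Z into f, then multiply by Z^2.
  monomial -2·x^2·y^0 ↦ -2·X^2·Y^0·Z^0.
  monomial 3·x^1·y^1 ↦ 3·X^1·Y^1·Z^0.
  monomial 3·x^1·y^0 ↦ 3·X^1·Y^0·Z^1.
  monomial -1·x^0·y^2 ↦ -1·X^0·Y^2·Z^0.
  monomial 1·x^0·y^1 ↦ 1·X^0·Y^1·Z^1.
  monomial -1·x^0·y^0 ↦ -1·X^0·Y^0·Z^2.
Collecting: F(X, Y, Z) = -2*X**2 + 3*X*Y + 3*X*Z - Y**2 + Y*Z - Z**2.


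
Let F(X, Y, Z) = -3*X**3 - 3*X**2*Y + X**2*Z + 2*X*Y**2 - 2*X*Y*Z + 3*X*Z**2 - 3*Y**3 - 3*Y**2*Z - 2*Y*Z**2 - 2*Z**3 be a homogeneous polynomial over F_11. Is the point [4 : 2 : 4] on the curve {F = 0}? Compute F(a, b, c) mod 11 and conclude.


F(4,2,4) ≡ 2 (mod 11); P is NOT on the curve.

Evaluate F(4, 2, 4) term-by-term (mod 11).
  -3*X**3 ↦ -3·64·1·1 = -192
  -3*X**2*Y ↦ -3·16·2·1 = -96
  X**2*Z ↦ 1·16·1·4 = 64
  2*X*Y**2 ↦ 2·4·4·1 = 32
  -2*X*Y*Z ↦ -2·4·2·4 = -64
  3*X*Z**2 ↦ 3·4·1·16 = 192
  -3*Y**3 ↦ -3·1·8·1 = -24
  -3*Y**2*Z ↦ -3·1·4·4 = -48
  -2*Y*Z**2 ↦ -2·1·2·16 = -64
  -2*Z**3 ↦ -2·1·1·64 = -128
Sum: F(4, 2, 4) = (-192) + (-96) + (64) + (32) + (-64) + (192) + (-24) + (-48) + (-64) + (-128) = -328.
Reducing mod 11: -328 ≡ 2 (mod 11).
Since F(a, b, c) ≡ 2 ≠ 0 (mod 11), P does NOT lie on the curve.


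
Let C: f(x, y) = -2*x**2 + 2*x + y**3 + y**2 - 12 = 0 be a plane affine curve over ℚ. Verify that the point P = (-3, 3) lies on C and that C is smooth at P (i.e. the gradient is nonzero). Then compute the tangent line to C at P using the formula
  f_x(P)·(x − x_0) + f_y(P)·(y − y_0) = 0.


Tangent line at P: 14*x + 33*y - 57 = 0.

Step 1: f(-3, 3) = 0, so P lies on C.
Step 2: partial derivatives
  f_x(x, y) = 2 - 4*x, f_y(x, y) = 3*y**2 + 2*y.
  f_x(P) = 14, f_y(P) = 33 (gradient nonzero, so P is smooth).
Step 3: tangent line at P: 14·(x − -3) + 33·(y − 3) = 0.
Expanding: 14*x + 33*y - 57 = 0.


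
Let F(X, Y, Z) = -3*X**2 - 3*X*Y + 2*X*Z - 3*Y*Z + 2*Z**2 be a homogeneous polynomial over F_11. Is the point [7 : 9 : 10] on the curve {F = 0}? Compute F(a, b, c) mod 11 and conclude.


F(7,9,10) ≡ 9 (mod 11); P is NOT on the curve.

Evaluate F(7, 9, 10) term-by-term (mod 11).
  -3*X**2 ↦ -3·49·1·1 = -147
  -3*X*Y ↦ -3·7·9·1 = -189
  2*X*Z ↦ 2·7·1·10 = 140
  -3*Y*Z ↦ -3·1·9·10 = -270
  2*Z**2 ↦ 2·1·1·100 = 200
Sum: F(7, 9, 10) = (-147) + (-189) + (140) + (-270) + (200) = -266.
Reducing mod 11: -266 ≡ 9 (mod 11).
Since F(a, b, c) ≡ 9 ≠ 0 (mod 11), P does NOT lie on the curve.


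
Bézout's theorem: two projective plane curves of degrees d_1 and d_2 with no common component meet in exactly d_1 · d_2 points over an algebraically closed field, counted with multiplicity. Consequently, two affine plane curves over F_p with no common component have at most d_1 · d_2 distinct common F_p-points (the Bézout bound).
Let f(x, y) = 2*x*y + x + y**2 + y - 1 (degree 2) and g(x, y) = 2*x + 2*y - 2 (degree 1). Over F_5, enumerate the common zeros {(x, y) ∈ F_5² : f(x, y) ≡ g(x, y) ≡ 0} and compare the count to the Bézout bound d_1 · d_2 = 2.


Common zeros: {(1, 0), (4, 2)}; count = 2; Bézout bound = 2.

deg(f) = 2, deg(g) = 1, so Bézout bound = 2.
Scan x ∈ F_5. For each x, list the y ∈ F_5 with f(x, y) ≡ 0 and those with g(x, y) ≡ 0 (mod 5); the common zeros in that column are the intersection.
  x = 0: f ≡ 0 at y ∈ {2}; g ≡ 0 at y ∈ {1}; common: ∅.
  x = 1: f ≡ 0 at y ∈ {0, 2}; g ≡ 0 at y ∈ {0}; common: {0}.
  x = 2: f ≡ 0 at y ∈ {2, 3}; g ≡ 0 at y ∈ {4}; common: ∅.
  x = 3: f ≡ 0 at y ∈ {1, 2}; g ≡ 0 at y ∈ {3}; common: ∅.
  x = 4: f ≡ 0 at y ∈ {2, 4}; g ≡ 0 at y ∈ {2}; common: {2}.
Collecting: common zeros = {(1, 0), (4, 2)}, so the count is 2.
Comparison with the Bézout bound: 2 ≤ 2 = deg(f)·deg(g), as expected for curves with no common component (the bound is attained).


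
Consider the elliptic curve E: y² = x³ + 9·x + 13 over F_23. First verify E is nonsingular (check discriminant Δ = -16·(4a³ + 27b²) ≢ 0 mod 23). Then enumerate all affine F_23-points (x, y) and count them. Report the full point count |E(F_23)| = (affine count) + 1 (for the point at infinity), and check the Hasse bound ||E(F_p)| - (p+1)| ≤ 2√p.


Affine points = {(0, 6), (0, 17), (1, 0), (2, 4), (2, 19), (9, 8), (9, 15), (12, 3), (12, 20), (13, 2), (13, 21), (14, 10), (14, 13), (15, 2), (15, 21), (18, 2), (18, 21), (22, 7), (22, 16)}; affine count = 19; |E(F_23)| = 20.

Discriminant check: Δ ∝ 4a³ + 27b² = 4·9³ + 27·13² = 4·729 + 27·169 ≡ 4 (mod 23). Nonzero ⇒ E is nonsingular.
For each x ∈ F_23, compute rhs = x³ + 9·x + 13 mod 23, then count y ∈ F_23 with y² ≡ rhs.
  x = 0: rhs = 13, matching y values: 6, 17 (2 points).
  x = 1: rhs = 0, matching y values: 0 (1 points).
  x = 2: rhs = 16, matching y values: 4, 19 (2 points).
  x = 3: rhs = 21, matching y values: none (0 points).
  x = 4: rhs = 21, matching y values: none (0 points).
  x = 5: rhs = 22, matching y values: none (0 points).
  x = 6: rhs = 7, matching y values: none (0 points).
  x = 7: rhs = 5, matching y values: none (0 points).
  x = 8: rhs = 22, matching y values: none (0 points).
  x = 9: rhs = 18, matching y values: 8, 15 (2 points).
  x = 10: rhs = 22, matching y values: none (0 points).
  x = 11: rhs = 17, matching y values: none (0 points).
  x = 12: rhs = 9, matching y values: 3, 20 (2 points).
  x = 13: rhs = 4, matching y values: 2, 21 (2 points).
  x = 14: rhs = 8, matching y values: 10, 13 (2 points).
  x = 15: rhs = 4, matching y values: 2, 21 (2 points).
  x = 16: rhs = 21, matching y values: none (0 points).
  x = 17: rhs = 19, matching y values: none (0 points).
  x = 18: rhs = 4, matching y values: 2, 21 (2 points).
  x = 19: rhs = 5, matching y values: none (0 points).
  x = 20: rhs = 5, matching y values: none (0 points).
  x = 21: rhs = 10, matching y values: none (0 points).
  x = 22: rhs = 3, matching y values: 7, 16 (2 points).
Total affine count: 19.
Full point count |E(F_23)| = 19 + 1 = 20.
Hasse bound: |20 − (23+1)| = |-4| = 4 ≤ 2√23 ≈ 9.5917 ✓.


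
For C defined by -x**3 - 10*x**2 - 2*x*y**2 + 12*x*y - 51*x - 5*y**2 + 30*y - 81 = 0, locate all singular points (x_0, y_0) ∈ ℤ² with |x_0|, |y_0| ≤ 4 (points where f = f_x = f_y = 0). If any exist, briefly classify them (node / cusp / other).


Singular points: {(-3, 3)}; classification: node.

Compute partial derivatives:
  f_x = -3*x**2 - 20*x - 2*y**2 + 12*y - 51.
  f_y = -4*x*y + 12*x - 10*y + 30.
Scan x_0 ∈ {−4, ..., 4}. For each x_0, f_y(x_0, y) is a polynomial in y; find its integer roots y ∈ {−4, ..., 4}, then test f_x and f at those candidates.
  x = -4: f_y(-4, y) = 6*y - 18; vanishes at y ∈ {3}. (-4, 3): f_x = -1 ≠ 0.
  x = -3: f_y(-3, y) = 2*y - 6; vanishes at y ∈ {3}. (-3, 3): f_x = 0, f = 0 — SINGULAR.
  x = -2: f_y(-2, y) = 6 - 2*y; vanishes at y ∈ {3}. (-2, 3): f_x = -5 ≠ 0.
  x = -1: f_y(-1, y) = 18 - 6*y; vanishes at y ∈ {3}. (-1, 3): f_x = -16 ≠ 0.
  x = 0: f_y(0, y) = 30 - 10*y; vanishes at y ∈ {3}. (0, 3): f_x = -33 ≠ 0.
  x = 1: f_y(1, y) = 42 - 14*y; vanishes at y ∈ {3}. (1, 3): f_x = -56 ≠ 0.
  x = 2: f_y(2, y) = 54 - 18*y; vanishes at y ∈ {3}. (2, 3): f_x = -85 ≠ 0.
  x = 3: f_y(3, y) = 66 - 22*y; vanishes at y ∈ {3}. (3, 3): f_x = -120 ≠ 0.
  x = 4: f_y(4, y) = 78 - 26*y; vanishes at y ∈ {3}. (4, 3): f_x = -161 ≠ 0.
Only singular point on the grid: (-3, 3).
Classify: substitute x = -3 + u, y = 3 + v and expand: f = -u**3 - u**2 - 2*u*v**2 + v**2.
No constant or linear terms (consistent with a singular point). Quadratic part: -u**2 + v**2. Cubic part: -u**3 - 2*u*v**2.
The quadratic part v**2 - u**2 = (v − u)(v + u) splits into two distinct linear factors, so there are two distinct tangent lines y − 3 = ±(x − -3) — this is a node (ordinary double point).
Classification: node.


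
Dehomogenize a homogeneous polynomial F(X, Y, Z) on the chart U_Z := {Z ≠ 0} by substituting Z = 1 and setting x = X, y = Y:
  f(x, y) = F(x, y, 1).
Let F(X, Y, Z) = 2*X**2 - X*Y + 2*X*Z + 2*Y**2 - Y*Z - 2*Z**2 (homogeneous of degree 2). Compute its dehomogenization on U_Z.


f(x, y) = 2*x**2 - x*y + 2*x + 2*y**2 - y - 2

On U_Z we set Z = 1. Each monomial c·X^i·Y^j·Z^k in F becomes c·x^i·y^j·1^k = c·x^i·y^j.
Substituting Z = 1: F(X, Y, 1) = 2*x**2 - x*y + 2*x + 2*y**2 - y - 2.
Note: deg(f) ≤ deg(F) = 2; strict inequality happens when F is divisible by Z (lost terms).


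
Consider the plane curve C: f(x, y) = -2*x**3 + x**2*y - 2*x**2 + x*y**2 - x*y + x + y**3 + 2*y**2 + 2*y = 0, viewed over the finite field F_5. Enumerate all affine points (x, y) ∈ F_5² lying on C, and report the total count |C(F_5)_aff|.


Affine F_5-points: {(0, 0), (0, 1), (0, 2), (2, 2), (3, 1), (3, 2), (4, 1), (4, 4)}; count = 8.

For each of the 25 pairs (x, y) ∈ F_5², evaluate f(x, y) mod 5. Record the zeros.
  x = 0: [0↦0, 1↦0, 2↦0, 3↦1, 4↦4]  zeros at y ∈ {0, 1, 2}
  x = 1: [0↦2, 1↦3, 2↦1, 3↦2, 4↦2]  zeros at y ∈ ∅
  x = 2: [0↦3, 1↦2, 2↦0, 3↦3, 4↦2]  zeros at y ∈ {2}
  x = 3: [0↦1, 1↦0, 2↦0, 3↦2, 4↦2]  zeros at y ∈ {1, 2}
  x = 4: [0↦4, 1↦0, 2↦4, 3↦2, 4↦0]  zeros at y ∈ {1, 4}
Collecting zeros: affine points = {(0, 0), (0, 1), (0, 2), (2, 2), (3, 1), (3, 2), (4, 1), (4, 4)}.
Total count |C(F_5)_aff| = 8.


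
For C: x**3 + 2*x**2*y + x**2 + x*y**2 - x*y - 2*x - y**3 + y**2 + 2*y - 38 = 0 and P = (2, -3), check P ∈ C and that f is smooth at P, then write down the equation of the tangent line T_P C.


Tangent line at P: 2*x - 37*y - 115 = 0.

Step 1: f(2, -3) = 0, so P lies on C.
Step 2: partial derivatives
  f_x(x, y) = 3*x**2 + 4*x*y + 2*x + y**2 - y - 2, f_y(x, y) = 2*x**2 + 2*x*y - x - 3*y**2 + 2*y + 2.
  f_x(P) = 2, f_y(P) = -37 (gradient nonzero, so P is smooth).
Step 3: tangent line at P: 2·(x − 2) + -37·(y − -3) = 0.
Expanding: 2*x - 37*y - 115 = 0.


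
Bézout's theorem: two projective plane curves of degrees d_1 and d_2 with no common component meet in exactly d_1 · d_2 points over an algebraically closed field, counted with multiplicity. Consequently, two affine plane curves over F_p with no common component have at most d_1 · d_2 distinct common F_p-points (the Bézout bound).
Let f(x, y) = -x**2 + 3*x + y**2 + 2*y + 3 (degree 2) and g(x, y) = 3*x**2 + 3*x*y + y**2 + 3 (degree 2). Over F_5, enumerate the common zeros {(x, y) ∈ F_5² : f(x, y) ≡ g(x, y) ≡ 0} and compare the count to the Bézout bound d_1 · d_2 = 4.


Common zeros: {(2, 0)}; count = 1; Bézout bound = 4.

deg(f) = 2, deg(g) = 2, so Bézout bound = 4.
Scan x ∈ F_5. For each x, list the y ∈ F_5 with f(x, y) ≡ 0 and those with g(x, y) ≡ 0 (mod 5); the common zeros in that column are the intersection.
  x = 0: f ≡ 0 at y ∈ ∅; g ≡ 0 at y ∈ ∅; common: ∅.
  x = 1: f ≡ 0 at y ∈ {0, 3}; g ≡ 0 at y ∈ {1}; common: ∅.
  x = 2: f ≡ 0 at y ∈ {0, 3}; g ≡ 0 at y ∈ {0, 4}; common: {0}.
  x = 3: f ≡ 0 at y ∈ ∅; g ≡ 0 at y ∈ {0, 1}; common: ∅.
  x = 4: f ≡ 0 at y ∈ ∅; g ≡ 0 at y ∈ {4}; common: ∅.
Collecting: common zeros = {(2, 0)}, so the count is 1.
Comparison with the Bézout bound: 1 ≤ 4 = deg(f)·deg(g), as expected for curves with no common component (the affine F_5-count falls short of the bound because intersections may lie at infinity, over extension fields, or carry multiplicity).


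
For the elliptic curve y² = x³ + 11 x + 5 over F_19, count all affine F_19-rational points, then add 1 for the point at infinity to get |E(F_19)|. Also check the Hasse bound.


Affine points = {(0, 9), (0, 10), (1, 6), (1, 13), (2, 4), (2, 15), (7, 8), (7, 11), (8, 4), (8, 15), (9, 4), (9, 15), (15, 7), (15, 12)}; affine count = 14; |E(F_19)| = 15.

Discriminant check: Δ ∝ 4a³ + 27b² = 4·11³ + 27·5² = 4·1331 + 27·25 ≡ 14 (mod 19). Nonzero ⇒ E is nonsingular.
For each x ∈ F_19, compute rhs = x³ + 11·x + 5 mod 19, then count y ∈ F_19 with y² ≡ rhs.
  x = 0: rhs = 5, matching y values: 9, 10 (2 points).
  x = 1: rhs = 17, matching y values: 6, 13 (2 points).
  x = 2: rhs = 16, matching y values: 4, 15 (2 points).
  x = 3: rhs = 8, matching y values: none (0 points).
  x = 4: rhs = 18, matching y values: none (0 points).
  x = 5: rhs = 14, matching y values: none (0 points).
  x = 6: rhs = 2, matching y values: none (0 points).
  x = 7: rhs = 7, matching y values: 8, 11 (2 points).
  x = 8: rhs = 16, matching y values: 4, 15 (2 points).
  x = 9: rhs = 16, matching y values: 4, 15 (2 points).
  x = 10: rhs = 13, matching y values: none (0 points).
  x = 11: rhs = 13, matching y values: none (0 points).
  x = 12: rhs = 3, matching y values: none (0 points).
  x = 13: rhs = 8, matching y values: none (0 points).
  x = 14: rhs = 15, matching y values: none (0 points).
  x = 15: rhs = 11, matching y values: 7, 12 (2 points).
  x = 16: rhs = 2, matching y values: none (0 points).
  x = 17: rhs = 13, matching y values: none (0 points).
  x = 18: rhs = 12, matching y values: none (0 points).
Total affine count: 14.
Full point count |E(F_19)| = 14 + 1 = 15.
Hasse bound: |15 − (19+1)| = |-5| = 5 ≤ 2√19 ≈ 8.7178 ✓.


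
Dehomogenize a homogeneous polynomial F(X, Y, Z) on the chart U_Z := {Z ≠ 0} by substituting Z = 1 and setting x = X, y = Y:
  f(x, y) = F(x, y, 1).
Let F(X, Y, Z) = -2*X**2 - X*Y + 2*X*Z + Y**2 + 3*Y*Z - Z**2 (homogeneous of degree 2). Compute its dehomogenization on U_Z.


f(x, y) = -2*x**2 - x*y + 2*x + y**2 + 3*y - 1

On U_Z we set Z = 1. Each monomial c·X^i·Y^j·Z^k in F becomes c·x^i·y^j·1^k = c·x^i·y^j.
Substituting Z = 1: F(X, Y, 1) = -2*x**2 - x*y + 2*x + y**2 + 3*y - 1.
Note: deg(f) ≤ deg(F) = 2; strict inequality happens when F is divisible by Z (lost terms).


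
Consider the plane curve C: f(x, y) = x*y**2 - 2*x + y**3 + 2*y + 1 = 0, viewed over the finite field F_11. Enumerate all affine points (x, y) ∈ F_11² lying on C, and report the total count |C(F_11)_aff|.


Affine F_11-points: {(0, 9), (2, 6), (3, 3), (3, 8), (4, 1), (5, 4), (6, 0), (7, 5), (9, 7), (9, 10), (10, 2)}; count = 11.

For each of the 121 pairs (x, y) ∈ F_11², evaluate f(x, y) mod 11. Record the zeros.
  x = 0: [0↦1, 1↦4, 2↦2, 3↦1, 4↦7, 5↦4, 6↦9, 7↦6, 8↦1, 9↦0, 10↦9]  zeros at y ∈ {9}
  x = 1: [0↦10, 1↦3, 2↦4, 3↦8, 4↦10, 5↦5, 6↦10, 7↦9, 8↦8, 9↦2, 10↦8]  zeros at y ∈ ∅
  x = 2: [0↦8, 1↦2, 2↦6, 3↦4, 4↦2, 5↦6, 6↦0, 7↦1, 8↦4, 9↦4, 10↦7]  zeros at y ∈ {6}
  x = 3: [0↦6, 1↦1, 2↦8, 3↦0, 4↦5, 5↦7, 6↦1, 7↦4, 8↦0, 9↦6, 10↦6]  zeros at y ∈ {3, 8}
  x = 4: [0↦4, 1↦0, 2↦10, 3↦7, 4↦8, 5↦8, 6↦2, 7↦7, 8↦7, 9↦8, 10↦5]  zeros at y ∈ {1}
  x = 5: [0↦2, 1↦10, 2↦1, 3↦3, 4↦0, 5↦9, 6↦3, 7↦10, 8↦3, 9↦10, 10↦4]  zeros at y ∈ {4}
  x = 6: [0↦0, 1↦9, 2↦3, 3↦10, 4↦3, 5↦10, 6↦4, 7↦2, 8↦10, 9↦1, 10↦3]  zeros at y ∈ {0}
  x = 7: [0↦9, 1↦8, 2↦5, 3↦6, 4↦6, 5↦0, 6↦5, 7↦5, 8↦6, 9↦3, 10↦2]  zeros at y ∈ {5}
  x = 8: [0↦7, 1↦7, 2↦7, 3↦2, 4↦9, 5↦1, 6↦6, 7↦8, 8↦2, 9↦5, 10↦1]  zeros at y ∈ ∅
  x = 9: [0↦5, 1↦6, 2↦9, 3↦9, 4↦1, 5↦2, 6↦7, 7↦0, 8↦9, 9↦7, 10↦0]  zeros at y ∈ {7, 10}
  x = 10: [0↦3, 1↦5, 2↦0, 3↦5, 4↦4, 5↦3, 6↦8, 7↦3, 8↦5, 9↦9, 10↦10]  zeros at y ∈ {2}
Collecting zeros: affine points = {(0, 9), (2, 6), (3, 3), (3, 8), (4, 1), (5, 4), (6, 0), (7, 5), (9, 7), (9, 10), (10, 2)}.
Total count |C(F_11)_aff| = 11.


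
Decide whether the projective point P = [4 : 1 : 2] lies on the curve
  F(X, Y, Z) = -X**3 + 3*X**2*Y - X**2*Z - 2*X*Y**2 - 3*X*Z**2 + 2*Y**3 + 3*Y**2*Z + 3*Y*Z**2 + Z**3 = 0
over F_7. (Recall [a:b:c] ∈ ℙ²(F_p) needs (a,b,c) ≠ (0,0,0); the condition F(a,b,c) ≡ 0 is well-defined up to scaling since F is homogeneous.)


F(4,1,2) ≡ 1 (mod 7); P is NOT on the curve.

Evaluate F(4, 1, 2) term-by-term (mod 7).
  -X**3 ↦ -1·64·1·1 = -64
  3*X**2*Y ↦ 3·16·1·1 = 48
  -X**2*Z ↦ -1·16·1·2 = -32
  -2*X*Y**2 ↦ -2·4·1·1 = -8
  -3*X*Z**2 ↦ -3·4·1·4 = -48
  2*Y**3 ↦ 2·1·1·1 = 2
  3*Y**2*Z ↦ 3·1·1·2 = 6
  3*Y*Z**2 ↦ 3·1·1·4 = 12
  Z**3 ↦ 1·1·1·8 = 8
Sum: F(4, 1, 2) = (-64) + (48) + (-32) + (-8) + (-48) + (2) + (6) + (12) + (8) = -76.
Reducing mod 7: -76 ≡ 1 (mod 7).
Since F(a, b, c) ≡ 1 ≠ 0 (mod 7), P does NOT lie on the curve.


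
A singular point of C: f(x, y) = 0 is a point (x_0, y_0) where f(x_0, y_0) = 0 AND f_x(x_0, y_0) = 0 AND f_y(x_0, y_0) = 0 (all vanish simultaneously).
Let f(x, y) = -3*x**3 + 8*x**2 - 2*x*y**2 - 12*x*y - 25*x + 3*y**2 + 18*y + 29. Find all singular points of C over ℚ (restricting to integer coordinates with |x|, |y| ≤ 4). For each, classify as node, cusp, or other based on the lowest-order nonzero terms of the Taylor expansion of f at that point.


Singular points: {(1, -3)}; classification: node.

Compute partial derivatives:
  f_x = -9*x**2 + 16*x - 2*y**2 - 12*y - 25.
  f_y = -4*x*y - 12*x + 6*y + 18.
Scan x_0 ∈ {−4, ..., 4}. For each x_0, f_y(x_0, y) is a polynomial in y; find its integer roots y ∈ {−4, ..., 4}, then test f_x and f at those candidates.
  x = -4: f_y(-4, y) = 22*y + 66; vanishes at y ∈ {-3}. (-4, -3): f_x = -215 ≠ 0.
  x = -3: f_y(-3, y) = 18*y + 54; vanishes at y ∈ {-3}. (-3, -3): f_x = -136 ≠ 0.
  x = -2: f_y(-2, y) = 14*y + 42; vanishes at y ∈ {-3}. (-2, -3): f_x = -75 ≠ 0.
  x = -1: f_y(-1, y) = 10*y + 30; vanishes at y ∈ {-3}. (-1, -3): f_x = -32 ≠ 0.
  x = 0: f_y(0, y) = 6*y + 18; vanishes at y ∈ {-3}. (0, -3): f_x = -7 ≠ 0.
  x = 1: f_y(1, y) = 2*y + 6; vanishes at y ∈ {-3}. (1, -3): f_x = 0, f = 0 — SINGULAR.
  x = 2: f_y(2, y) = -2*y - 6; vanishes at y ∈ {-3}. (2, -3): f_x = -11 ≠ 0.
  x = 3: f_y(3, y) = -6*y - 18; vanishes at y ∈ {-3}. (3, -3): f_x = -40 ≠ 0.
  x = 4: f_y(4, y) = -10*y - 30; vanishes at y ∈ {-3}. (4, -3): f_x = -87 ≠ 0.
Only singular point on the grid: (1, -3).
Classify: substitute x = 1 + u, y = -3 + v and expand: f = -3*u**3 - u**2 - 2*u*v**2 + v**2.
No constant or linear terms (consistent with a singular point). Quadratic part: -u**2 + v**2. Cubic part: -3*u**3 - 2*u*v**2.
The quadratic part v**2 - u**2 = (v − u)(v + u) splits into two distinct linear factors, so there are two distinct tangent lines y − -3 = ±(x − 1) — this is a node (ordinary double point).
Classification: node.


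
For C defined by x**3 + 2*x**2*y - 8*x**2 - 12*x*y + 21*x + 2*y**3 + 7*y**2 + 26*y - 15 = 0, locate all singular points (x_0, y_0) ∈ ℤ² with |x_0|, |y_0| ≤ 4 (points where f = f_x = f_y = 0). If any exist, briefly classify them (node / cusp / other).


Singular points: {(3, -1)}; classification: node.

Compute partial derivatives:
  f_x = 3*x**2 + 4*x*y - 16*x - 12*y + 21.
  f_y = 2*x**2 - 12*x + 6*y**2 + 14*y + 26.
Scan x_0 ∈ {−4, ..., 4}. For each x_0, f_y(x_0, y) is a polynomial in y; find its integer roots y ∈ {−4, ..., 4}, then test f_x and f at those candidates.
  x = -4: f_y(-4, y) = 6*y**2 + 14*y + 106; no integer root y with |y| ≤ 4.
  x = -3: f_y(-3, y) = 6*y**2 + 14*y + 80; no integer root y with |y| ≤ 4.
  x = -2: f_y(-2, y) = 6*y**2 + 14*y + 58; no integer root y with |y| ≤ 4.
  x = -1: f_y(-1, y) = 6*y**2 + 14*y + 40; no integer root y with |y| ≤ 4.
  x = 0: f_y(0, y) = 6*y**2 + 14*y + 26; no integer root y with |y| ≤ 4.
  x = 1: f_y(1, y) = 6*y**2 + 14*y + 16; no integer root y with |y| ≤ 4.
  x = 2: f_y(2, y) = 6*y**2 + 14*y + 10; no integer root y with |y| ≤ 4.
  x = 3: f_y(3, y) = 6*y**2 + 14*y + 8; vanishes at y ∈ {-1}. (3, -1): f_x = 0, f = 0 — SINGULAR.
  x = 4: f_y(4, y) = 6*y**2 + 14*y + 10; no integer root y with |y| ≤ 4.
Only singular point on the grid: (3, -1).
Classify: substitute x = 3 + u, y = -1 + v and expand: f = u**3 + 2*u**2*v - u**2 + 2*v**3 + v**2.
No constant or linear terms (consistent with a singular point). Quadratic part: -u**2 + v**2. Cubic part: u**3 + 2*u**2*v + 2*v**3.
The quadratic part v**2 - u**2 = (v − u)(v + u) splits into two distinct linear factors, so there are two distinct tangent lines y − -1 = ±(x − 3) — this is a node (ordinary double point).
Classification: node.


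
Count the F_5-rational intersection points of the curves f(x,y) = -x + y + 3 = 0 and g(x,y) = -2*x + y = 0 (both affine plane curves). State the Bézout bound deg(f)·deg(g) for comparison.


Common zeros: {(2, 4)}; count = 1; Bézout bound = 1.

deg(f) = 1, deg(g) = 1, so Bézout bound = 1.
Scan x ∈ F_5. For each x, list the y ∈ F_5 with f(x, y) ≡ 0 and those with g(x, y) ≡ 0 (mod 5); the common zeros in that column are the intersection.
  x = 0: f ≡ 0 at y ∈ {2}; g ≡ 0 at y ∈ {0}; common: ∅.
  x = 1: f ≡ 0 at y ∈ {3}; g ≡ 0 at y ∈ {2}; common: ∅.
  x = 2: f ≡ 0 at y ∈ {4}; g ≡ 0 at y ∈ {4}; common: {4}.
  x = 3: f ≡ 0 at y ∈ {0}; g ≡ 0 at y ∈ {1}; common: ∅.
  x = 4: f ≡ 0 at y ∈ {1}; g ≡ 0 at y ∈ {3}; common: ∅.
Collecting: common zeros = {(2, 4)}, so the count is 1.
Comparison with the Bézout bound: 1 ≤ 1 = deg(f)·deg(g), as expected for curves with no common component (the bound is attained).


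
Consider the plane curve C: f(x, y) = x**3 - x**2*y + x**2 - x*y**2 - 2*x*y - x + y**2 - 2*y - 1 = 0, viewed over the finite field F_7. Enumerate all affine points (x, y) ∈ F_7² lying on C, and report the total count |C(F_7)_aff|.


Affine F_7-points: {(0, 4), (0, 5), (1, 0), (4, 4), (4, 6), (6, 0), (6, 4)}; count = 7.

For each of the 49 pairs (x, y) ∈ F_7², evaluate f(x, y) mod 7. Record the zeros.
  x = 0: [0↦6, 1↦5, 2↦6, 3↦2, 4↦0, 5↦0, 6↦2]  zeros at y ∈ {4, 5}
  x = 1: [0↦0, 1↦2, 2↦4, 3↦6, 4↦1, 5↦3, 6↦5]  zeros at y ∈ {0}
  x = 2: [0↦2, 1↦5, 2↦6, 3↦5, 4↦2, 5↦4, 6↦4]  zeros at y ∈ ∅
  x = 3: [0↦4, 1↦6, 2↦4, 3↦5, 4↦2, 5↦2, 6↦5]  zeros at y ∈ ∅
  x = 4: [0↦5, 1↦4, 2↦4, 3↦5, 4↦0, 5↦3, 6↦0]  zeros at y ∈ {4, 6}
  x = 5: [0↦4, 1↦5, 2↦5, 3↦4, 4↦2, 5↦6, 6↦2]  zeros at y ∈ ∅
  x = 6: [0↦0, 1↦1, 2↦6, 3↦1, 4↦0, 5↦3, 6↦3]  zeros at y ∈ {0, 4}
Collecting zeros: affine points = {(0, 4), (0, 5), (1, 0), (4, 4), (4, 6), (6, 0), (6, 4)}.
Total count |C(F_7)_aff| = 7.
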